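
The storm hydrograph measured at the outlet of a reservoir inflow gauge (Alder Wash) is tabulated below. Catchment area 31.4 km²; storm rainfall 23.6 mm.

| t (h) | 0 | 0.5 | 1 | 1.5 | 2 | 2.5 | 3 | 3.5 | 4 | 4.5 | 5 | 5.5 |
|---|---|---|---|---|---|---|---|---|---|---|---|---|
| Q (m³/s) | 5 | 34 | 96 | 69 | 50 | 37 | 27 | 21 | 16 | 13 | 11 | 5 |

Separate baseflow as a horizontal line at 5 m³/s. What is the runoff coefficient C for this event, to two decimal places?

ΣQ_DR = 324.0 m³/s; V = ΣQ_DR·Δt = 5.832 × 10^5 m³.
Runoff depth d = V / A = 18.57 mm.
C = d / P = 18.57 / 23.6 = 0.79.

C ≈ 0.79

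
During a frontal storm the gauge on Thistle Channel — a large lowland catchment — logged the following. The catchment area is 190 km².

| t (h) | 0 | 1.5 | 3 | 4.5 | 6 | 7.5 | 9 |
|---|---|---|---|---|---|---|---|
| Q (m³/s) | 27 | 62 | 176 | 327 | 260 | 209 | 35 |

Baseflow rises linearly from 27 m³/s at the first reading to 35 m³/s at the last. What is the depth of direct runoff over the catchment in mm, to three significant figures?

d ≈ 25.0 mm

Direct runoff: 0.00, 33.67, 146.33, 296.00, 227.67, 175.33, 0.00 m³/s; ΣQ_DR = 879.0 m³/s.
V = ΣQ_DR · Δt = 879.0 × 5400 s = 4.747 × 10^6 m³.
Over A = 190 km², depth = V / A = 25.0 mm.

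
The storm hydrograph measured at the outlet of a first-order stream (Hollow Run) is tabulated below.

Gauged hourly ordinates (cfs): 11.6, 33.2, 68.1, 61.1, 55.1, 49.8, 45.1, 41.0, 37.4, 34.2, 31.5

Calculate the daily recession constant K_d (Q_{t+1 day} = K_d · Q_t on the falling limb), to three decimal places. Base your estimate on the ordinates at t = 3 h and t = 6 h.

Between t = 3 h and t = 6 h the flow falls from 61.1 to 45.1 cfs over 3×1 h = 3 h.
Per-interval ratio K = (45.1/61.1)^(1/3) = 0.9037; K_d = K^(24/1) = 0.088.

K_d ≈ 0.088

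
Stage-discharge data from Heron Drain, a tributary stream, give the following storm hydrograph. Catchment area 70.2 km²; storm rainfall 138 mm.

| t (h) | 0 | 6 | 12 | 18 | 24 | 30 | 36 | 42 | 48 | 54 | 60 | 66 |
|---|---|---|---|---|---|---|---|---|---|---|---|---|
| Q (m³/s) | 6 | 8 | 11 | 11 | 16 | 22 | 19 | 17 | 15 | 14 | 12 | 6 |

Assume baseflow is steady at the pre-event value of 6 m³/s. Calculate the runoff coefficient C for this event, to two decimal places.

C ≈ 0.19

ΣQ_DR = 85.00 m³/s; V = ΣQ_DR·Δt = 1.836 × 10^6 m³.
Runoff depth d = V / A = 26.15 mm.
C = d / P = 26.15 / 138 = 0.19.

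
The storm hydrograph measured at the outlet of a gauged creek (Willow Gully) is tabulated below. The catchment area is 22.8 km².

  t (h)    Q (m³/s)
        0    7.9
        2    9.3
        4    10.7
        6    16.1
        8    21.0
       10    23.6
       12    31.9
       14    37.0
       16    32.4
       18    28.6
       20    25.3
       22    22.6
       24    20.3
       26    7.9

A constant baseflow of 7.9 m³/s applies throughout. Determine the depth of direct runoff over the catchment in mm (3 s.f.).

d ≈ 58.1 mm

Direct runoff: 0.0, 1.4, 2.8, 8.2, 13.1, 15.7, 24.0, 29.1, 24.5, 20.7, 17.4, 14.7, 12.4, 0.0 m³/s; ΣQ_DR = 184.0 m³/s.
V = ΣQ_DR · Δt = 184.0 × 7200 s = 1.325 × 10^6 m³.
Over A = 22.8 km², depth = V / A = 58.1 mm.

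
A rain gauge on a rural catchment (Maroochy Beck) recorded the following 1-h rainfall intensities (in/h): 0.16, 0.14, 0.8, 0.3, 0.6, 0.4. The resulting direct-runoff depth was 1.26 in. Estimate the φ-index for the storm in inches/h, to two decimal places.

Only the 4 blocks with intensity above φ contribute runoff: 0.8, 0.3, 0.6, 0.4 in/h.
Σ(I−φ)·Δt = d  ⇒  (0.8+0.3+0.6+0.4 − 4φ)·1 = 1.26
φ = (2.100 − 1.26/1) / 4 = 0.21 in/h.

φ ≈ 0.21 in/h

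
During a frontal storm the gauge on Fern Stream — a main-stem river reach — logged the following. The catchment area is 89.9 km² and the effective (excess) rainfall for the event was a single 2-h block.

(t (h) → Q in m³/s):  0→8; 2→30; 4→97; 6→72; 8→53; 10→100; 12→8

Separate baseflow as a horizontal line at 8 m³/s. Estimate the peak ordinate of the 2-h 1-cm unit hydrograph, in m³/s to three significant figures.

Direct runoff: 0.0, 22.0, 89.0, 64.0, 45.0, 92.0, 0.0 m³/s; ΣQ_DR = 312.0 m³/s, peak = 92.0 m³/s.
Runoff depth d = ΣQ_DR·Δt / A = 312.0 × 7200 / (89.9 km²) = 24.99 mm.
The 1-cm UH is the DRH scaled by (10 mm)/d, so U_p = 92.0 × 10/24.99 = 36.8 m³/s.

U_p ≈ 36.8 m³/s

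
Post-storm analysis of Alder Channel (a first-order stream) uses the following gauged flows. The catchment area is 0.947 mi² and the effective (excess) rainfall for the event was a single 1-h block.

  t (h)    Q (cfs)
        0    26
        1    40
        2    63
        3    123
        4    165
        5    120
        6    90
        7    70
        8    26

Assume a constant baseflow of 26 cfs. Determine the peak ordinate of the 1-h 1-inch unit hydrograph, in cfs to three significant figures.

U_p ≈ 174 cfs

Direct runoff: 0.0, 14.0, 37.0, 97.0, 139.0, 94.0, 64.0, 44.0, 0.0 cfs; ΣQ_DR = 489.0 cfs, peak = 139.0 cfs.
Runoff depth d = ΣQ_DR·Δt / A = 489.0 × 3600 / (0.947 mi²) = 0.8002 in.
The 1-inch UH is the DRH scaled by (1 in)/d, so U_p = 139.0 × 1/0.8002 = 174 cfs.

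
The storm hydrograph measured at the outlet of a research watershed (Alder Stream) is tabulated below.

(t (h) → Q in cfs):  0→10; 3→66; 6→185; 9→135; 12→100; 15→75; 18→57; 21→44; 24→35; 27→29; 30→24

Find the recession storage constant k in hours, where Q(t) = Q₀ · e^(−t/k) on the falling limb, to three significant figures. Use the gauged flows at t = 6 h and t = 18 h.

On the falling limb, Q drops from 185 to 57 cfs between t = 6 h and t = 18 h (Δt = 12 h).
k = −Δt / ln(Q₂/Q₁) = −12 / ln(57/185) = 10.2 h.

k ≈ 10.2 h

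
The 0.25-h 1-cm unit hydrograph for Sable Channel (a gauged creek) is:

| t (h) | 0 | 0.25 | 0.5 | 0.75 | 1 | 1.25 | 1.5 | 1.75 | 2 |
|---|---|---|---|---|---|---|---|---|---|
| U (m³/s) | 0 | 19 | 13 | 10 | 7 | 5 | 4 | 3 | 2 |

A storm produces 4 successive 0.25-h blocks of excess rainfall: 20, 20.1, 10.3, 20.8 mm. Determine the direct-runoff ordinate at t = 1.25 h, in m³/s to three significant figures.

By discrete convolution, Q_j = Σ (P_i / 10 mm) · U_{j−i}.
At t = 1.25 h (j=5): Q = (20/10)·5 + (20.1/10)·7 + (10.3/10)·10 + (20.8/10)·13 = 61.4 m³/s.

Q ≈ 61.4 m³/s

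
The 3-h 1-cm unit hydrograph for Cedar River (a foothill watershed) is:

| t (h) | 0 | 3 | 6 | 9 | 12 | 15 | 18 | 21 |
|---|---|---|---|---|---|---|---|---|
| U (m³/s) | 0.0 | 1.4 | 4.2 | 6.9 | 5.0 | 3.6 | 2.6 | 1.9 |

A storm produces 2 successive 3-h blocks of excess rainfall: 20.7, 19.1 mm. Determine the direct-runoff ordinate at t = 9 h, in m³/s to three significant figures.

Q ≈ 22.3 m³/s

By discrete convolution, Q_j = Σ (P_i / 10 mm) · U_{j−i}.
At t = 9 h (j=3): Q = (20.7/10)·6.9 + (19.1/10)·4.2 = 22.3 m³/s.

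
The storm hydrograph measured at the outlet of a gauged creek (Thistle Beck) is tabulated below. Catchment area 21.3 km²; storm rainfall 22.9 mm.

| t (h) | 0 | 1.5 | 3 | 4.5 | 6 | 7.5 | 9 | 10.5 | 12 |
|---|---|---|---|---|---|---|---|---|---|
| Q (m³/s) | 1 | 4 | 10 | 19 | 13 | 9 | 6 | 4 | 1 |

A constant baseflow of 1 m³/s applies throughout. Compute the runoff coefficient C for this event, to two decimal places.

ΣQ_DR = 58.00 m³/s; V = ΣQ_DR·Δt = 3.132 × 10^5 m³.
Runoff depth d = V / A = 14.70 mm.
C = d / P = 14.70 / 22.9 = 0.64.

C ≈ 0.64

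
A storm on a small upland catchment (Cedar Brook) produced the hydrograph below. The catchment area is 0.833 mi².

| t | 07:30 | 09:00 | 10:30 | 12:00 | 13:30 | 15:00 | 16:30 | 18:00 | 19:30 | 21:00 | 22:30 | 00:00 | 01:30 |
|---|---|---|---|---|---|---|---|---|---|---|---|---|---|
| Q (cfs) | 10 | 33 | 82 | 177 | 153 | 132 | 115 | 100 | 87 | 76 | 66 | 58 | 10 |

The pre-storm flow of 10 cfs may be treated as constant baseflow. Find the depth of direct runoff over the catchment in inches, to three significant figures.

Direct runoff: 0.0, 23.0, 72.0, 167.0, 143.0, 122.0, 105.0, 90.0, 77.0, 66.0, 56.0, 48.0, 0.0 cfs; ΣQ_DR = 969.0 cfs.
V = ΣQ_DR · Δt = 969.0 × 5400 s = 5.233 × 10^6 ft³.
Over A = 0.833 mi², depth = V / A = 2.70 in.

d ≈ 2.70 in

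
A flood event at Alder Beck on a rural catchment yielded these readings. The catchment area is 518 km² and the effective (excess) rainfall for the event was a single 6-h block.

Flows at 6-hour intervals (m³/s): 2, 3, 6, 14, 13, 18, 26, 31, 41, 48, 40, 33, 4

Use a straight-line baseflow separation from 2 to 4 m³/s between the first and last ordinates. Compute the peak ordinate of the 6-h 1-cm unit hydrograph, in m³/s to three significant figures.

Direct runoff: 0.00, 0.83, 3.67, 11.50, 10.33, 15.17, 23.00, 27.83, 37.67, 44.50, 36.33, 29.17, 0.00 m³/s; ΣQ_DR = 240.0 m³/s, peak = 44.50 m³/s.
Runoff depth d = ΣQ_DR·Δt / A = 240.0 × 21600 / (518 km²) = 10.01 mm.
The 1-cm UH is the DRH scaled by (10 mm)/d, so U_p = 44.50 × 10/10.01 = 44.5 m³/s.

U_p ≈ 44.5 m³/s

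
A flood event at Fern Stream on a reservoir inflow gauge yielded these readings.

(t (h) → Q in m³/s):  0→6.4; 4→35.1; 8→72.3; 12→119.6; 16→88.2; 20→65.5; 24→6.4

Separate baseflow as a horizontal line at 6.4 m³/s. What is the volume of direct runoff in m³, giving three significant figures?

V ≈ 5.02 × 10^6 m³

Direct-runoff ordinates (Q − Q_b): 0.0, 28.7, 65.9, 113.2, 81.8, 59.1, 0.0 m³/s.
ΣQ_DR = 348.7 m³/s.
With Δt = 4 h = 14400 s, V = ΣQ_DR · Δt = 348.7 × 14400 = 5.02 × 10^6 m³.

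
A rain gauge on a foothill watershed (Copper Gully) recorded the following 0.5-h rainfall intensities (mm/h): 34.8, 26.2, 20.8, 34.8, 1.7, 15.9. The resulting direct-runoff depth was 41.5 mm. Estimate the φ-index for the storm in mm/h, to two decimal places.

Only the 5 blocks with intensity above φ contribute runoff: 34.8, 26.2, 20.8, 34.8, 15.9 mm/h.
Σ(I−φ)·Δt = d  ⇒  (34.8+26.2+20.8+34.8+15.9 − 5φ)·0.5 = 41.5
φ = (132.5 − 41.5/0.5) / 5 = 9.90 mm/h.

φ ≈ 9.90 mm/h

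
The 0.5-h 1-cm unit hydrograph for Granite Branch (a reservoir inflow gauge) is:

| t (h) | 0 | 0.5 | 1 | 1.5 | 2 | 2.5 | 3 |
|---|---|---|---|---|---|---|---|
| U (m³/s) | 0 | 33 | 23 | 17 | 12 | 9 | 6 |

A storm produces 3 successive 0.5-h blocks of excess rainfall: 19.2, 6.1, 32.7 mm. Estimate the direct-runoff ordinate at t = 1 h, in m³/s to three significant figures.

By discrete convolution, Q_j = Σ (P_i / 10 mm) · U_{j−i}.
At t = 1 h (j=2): Q = (19.2/10)·23 + (6.1/10)·33 + (32.7/10)·0 = 64.3 m³/s.

Q ≈ 64.3 m³/s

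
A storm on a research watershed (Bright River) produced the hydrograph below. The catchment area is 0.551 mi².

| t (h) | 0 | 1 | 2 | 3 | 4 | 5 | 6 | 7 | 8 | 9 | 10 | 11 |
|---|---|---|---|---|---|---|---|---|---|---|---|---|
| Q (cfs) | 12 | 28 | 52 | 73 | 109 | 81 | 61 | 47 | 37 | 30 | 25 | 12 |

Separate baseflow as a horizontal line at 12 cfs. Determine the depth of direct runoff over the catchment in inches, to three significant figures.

d ≈ 1.19 in

Direct runoff: 0.0, 16.0, 40.0, 61.0, 97.0, 69.0, 49.0, 35.0, 25.0, 18.0, 13.0, 0.0 cfs; ΣQ_DR = 423.0 cfs.
V = ΣQ_DR · Δt = 423.0 × 3600 s = 1.523 × 10^6 ft³.
Over A = 0.551 mi², depth = V / A = 1.19 in.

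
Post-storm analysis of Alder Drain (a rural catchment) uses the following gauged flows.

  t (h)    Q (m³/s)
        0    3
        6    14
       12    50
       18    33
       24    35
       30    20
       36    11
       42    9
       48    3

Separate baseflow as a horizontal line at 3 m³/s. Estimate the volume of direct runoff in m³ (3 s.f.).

Direct-runoff ordinates (Q − Q_b): 0.0, 11.0, 47.0, 30.0, 32.0, 17.0, 8.0, 6.0, 0.0 m³/s.
ΣQ_DR = 151.0 m³/s.
With Δt = 6 h = 21600 s, V = ΣQ_DR · Δt = 151.0 × 21600 = 3.26 × 10^6 m³.

V ≈ 3.26 × 10^6 m³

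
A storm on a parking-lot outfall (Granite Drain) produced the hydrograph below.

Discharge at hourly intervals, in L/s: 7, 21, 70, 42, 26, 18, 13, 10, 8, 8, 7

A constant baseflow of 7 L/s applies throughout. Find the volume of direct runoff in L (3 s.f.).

Direct-runoff ordinates (Q − Q_b): 0.0, 14.0, 63.0, 35.0, 19.0, 11.0, 6.0, 3.0, 1.0, 1.0, 0.0 L/s.
ΣQ_DR = 153.0 L/s.
With Δt = 1 h = 3600 s, V = ΣQ_DR · Δt = 153.0 × 3600 = 5.51 × 10^5 L.

V ≈ 5.51 × 10^5 L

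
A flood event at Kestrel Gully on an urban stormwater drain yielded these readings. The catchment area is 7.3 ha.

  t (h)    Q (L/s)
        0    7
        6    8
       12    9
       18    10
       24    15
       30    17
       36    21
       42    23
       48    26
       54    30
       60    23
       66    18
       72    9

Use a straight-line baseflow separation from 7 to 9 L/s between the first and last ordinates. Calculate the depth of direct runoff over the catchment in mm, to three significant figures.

d ≈ 33.1 mm

Direct runoff: 0.00, 0.83, 1.67, 2.50, 7.33, 9.17, 13.00, 14.83, 17.67, 21.50, 14.33, 9.17, 0.00 L/s; ΣQ_DR = 112.0 L/s.
V = ΣQ_DR · Δt = 112.0 × 21600 s = 2.419 × 10^6 L.
Over A = 7.3 ha, depth = V / A = 33.1 mm.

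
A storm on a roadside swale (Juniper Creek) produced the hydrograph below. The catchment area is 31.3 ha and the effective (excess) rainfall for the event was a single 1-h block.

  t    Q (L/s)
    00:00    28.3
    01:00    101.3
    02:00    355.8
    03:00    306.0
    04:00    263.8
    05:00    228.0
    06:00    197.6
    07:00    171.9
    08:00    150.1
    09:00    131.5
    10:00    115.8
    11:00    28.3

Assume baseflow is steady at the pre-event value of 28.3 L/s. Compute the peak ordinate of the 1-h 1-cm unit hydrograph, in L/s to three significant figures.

U_p ≈ 164 L/s

Direct runoff: 0.0, 73.0, 327.5, 277.7, 235.5, 199.7, 169.3, 143.6, 121.8, 103.2, 87.5, 0.0 L/s; ΣQ_DR = 1739 L/s, peak = 327.5 L/s.
Runoff depth d = ΣQ_DR·Δt / A = 1739 × 3600 / (31.3 ha) = 20.00 mm.
The 1-cm UH is the DRH scaled by (10 mm)/d, so U_p = 327.5 × 10/20.00 = 164 L/s.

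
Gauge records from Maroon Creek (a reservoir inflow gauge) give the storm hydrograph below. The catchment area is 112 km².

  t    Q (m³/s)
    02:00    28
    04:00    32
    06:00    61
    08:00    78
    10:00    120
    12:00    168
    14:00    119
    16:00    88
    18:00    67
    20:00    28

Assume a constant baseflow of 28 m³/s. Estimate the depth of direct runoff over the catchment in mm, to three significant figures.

d ≈ 32.7 mm

Direct runoff: 0.0, 4.0, 33.0, 50.0, 92.0, 140.0, 91.0, 60.0, 39.0, 0.0 m³/s; ΣQ_DR = 509.0 m³/s.
V = ΣQ_DR · Δt = 509.0 × 7200 s = 3.665 × 10^6 m³.
Over A = 112 km², depth = V / A = 32.7 mm.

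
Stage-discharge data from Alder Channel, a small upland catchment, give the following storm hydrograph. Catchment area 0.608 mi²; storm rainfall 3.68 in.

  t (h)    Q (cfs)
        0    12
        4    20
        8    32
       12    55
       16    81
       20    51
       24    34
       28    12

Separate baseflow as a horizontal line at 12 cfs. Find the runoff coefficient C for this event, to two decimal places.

ΣQ_DR = 201.0 cfs; V = ΣQ_DR·Δt = 2.894 × 10^6 ft³.
Runoff depth d = V / A = 2.049 in.
C = d / P = 2.049 / 3.68 = 0.56.

C ≈ 0.56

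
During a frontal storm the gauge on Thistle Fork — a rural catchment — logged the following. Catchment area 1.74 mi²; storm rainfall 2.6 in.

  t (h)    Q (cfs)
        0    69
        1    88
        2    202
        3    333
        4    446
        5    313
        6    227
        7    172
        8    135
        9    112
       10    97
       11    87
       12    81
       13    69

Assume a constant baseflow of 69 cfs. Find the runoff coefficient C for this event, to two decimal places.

C ≈ 0.50

ΣQ_DR = 1465 cfs; V = ΣQ_DR·Δt = 5.274 × 10^6 ft³.
Runoff depth d = V / A = 1.305 in.
C = d / P = 1.305 / 2.6 = 0.50.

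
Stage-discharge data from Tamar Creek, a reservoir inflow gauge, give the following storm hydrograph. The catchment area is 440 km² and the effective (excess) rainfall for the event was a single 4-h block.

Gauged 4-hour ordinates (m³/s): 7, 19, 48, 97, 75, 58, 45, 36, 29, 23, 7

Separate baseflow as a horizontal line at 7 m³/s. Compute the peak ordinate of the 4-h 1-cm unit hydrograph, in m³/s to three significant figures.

Direct runoff: 0.0, 12.0, 41.0, 90.0, 68.0, 51.0, 38.0, 29.0, 22.0, 16.0, 0.0 m³/s; ΣQ_DR = 367.0 m³/s, peak = 90.0 m³/s.
Runoff depth d = ΣQ_DR·Δt / A = 367.0 × 14400 / (440 km²) = 12.01 mm.
The 1-cm UH is the DRH scaled by (10 mm)/d, so U_p = 90.0 × 10/12.01 = 74.9 m³/s.

U_p ≈ 74.9 m³/s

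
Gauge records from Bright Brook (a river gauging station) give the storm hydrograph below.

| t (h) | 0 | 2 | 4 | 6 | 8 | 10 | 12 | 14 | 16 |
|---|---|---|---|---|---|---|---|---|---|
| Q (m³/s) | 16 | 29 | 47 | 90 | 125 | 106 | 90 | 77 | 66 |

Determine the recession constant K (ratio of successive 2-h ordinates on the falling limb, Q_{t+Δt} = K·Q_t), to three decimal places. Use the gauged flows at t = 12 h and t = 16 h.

K ≈ 0.856

Using the recession-limb readings at t = 12 h and t = 16 h: Q falls from 90 to 66 m³/s over 2 intervals.
K = (Q₂/Q₁)^(1/2) = (66/90)^(1/2) = 0.856.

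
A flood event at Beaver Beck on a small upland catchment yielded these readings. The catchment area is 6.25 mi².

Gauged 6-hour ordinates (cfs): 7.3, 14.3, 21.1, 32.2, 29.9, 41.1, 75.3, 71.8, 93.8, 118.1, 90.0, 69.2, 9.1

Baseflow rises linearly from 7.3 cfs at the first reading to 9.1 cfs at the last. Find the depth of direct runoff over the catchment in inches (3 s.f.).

d ≈ 0.843 in

Direct runoff: 0.00, 6.85, 13.50, 24.45, 22.00, 33.05, 67.10, 63.45, 85.30, 109.45, 81.20, 60.25, 0.00 cfs; ΣQ_DR = 566.6 cfs.
V = ΣQ_DR · Δt = 566.6 × 21600 s = 1.224 × 10^7 ft³.
Over A = 6.25 mi², depth = V / A = 0.843 in.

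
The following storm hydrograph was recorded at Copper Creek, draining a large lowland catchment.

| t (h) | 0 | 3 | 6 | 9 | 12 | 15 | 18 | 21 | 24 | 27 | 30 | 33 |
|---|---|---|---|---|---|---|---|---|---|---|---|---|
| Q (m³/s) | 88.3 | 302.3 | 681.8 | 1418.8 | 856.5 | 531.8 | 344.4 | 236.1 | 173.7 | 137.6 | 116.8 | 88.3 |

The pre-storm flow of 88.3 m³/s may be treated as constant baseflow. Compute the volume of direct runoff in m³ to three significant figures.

Direct-runoff ordinates (Q − Q_b): 0.0, 214.0, 593.5, 1330.5, 768.2, 443.5, 256.1, 147.8, 85.4, 49.3, 28.5, 0.0 m³/s.
ΣQ_DR = 3917 m³/s.
With Δt = 3 h = 10800 s, V = ΣQ_DR · Δt = 3917 × 10800 = 4.23 × 10^7 m³.

V ≈ 4.23 × 10^7 m³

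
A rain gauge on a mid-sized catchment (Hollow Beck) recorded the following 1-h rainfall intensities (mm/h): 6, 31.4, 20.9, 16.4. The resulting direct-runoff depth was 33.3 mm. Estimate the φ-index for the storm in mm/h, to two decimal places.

φ ≈ 11.80 mm/h

Only the 3 blocks with intensity above φ contribute runoff: 31.4, 20.9, 16.4 mm/h.
Σ(I−φ)·Δt = d  ⇒  (31.4+20.9+16.4 − 3φ)·1 = 33.3
φ = (68.70 − 33.3/1) / 3 = 11.80 mm/h.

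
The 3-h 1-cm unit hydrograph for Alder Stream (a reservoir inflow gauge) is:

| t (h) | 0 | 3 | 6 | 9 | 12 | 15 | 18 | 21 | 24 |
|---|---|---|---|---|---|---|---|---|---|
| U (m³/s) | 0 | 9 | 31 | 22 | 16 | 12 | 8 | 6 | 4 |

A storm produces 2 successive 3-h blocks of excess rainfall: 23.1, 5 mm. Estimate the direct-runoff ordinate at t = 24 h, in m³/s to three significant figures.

By discrete convolution, Q_j = Σ (P_i / 10 mm) · U_{j−i}.
At t = 24 h (j=8): Q = (23.1/10)·4 + (5/10)·6 = 12.2 m³/s.

Q ≈ 12.2 m³/s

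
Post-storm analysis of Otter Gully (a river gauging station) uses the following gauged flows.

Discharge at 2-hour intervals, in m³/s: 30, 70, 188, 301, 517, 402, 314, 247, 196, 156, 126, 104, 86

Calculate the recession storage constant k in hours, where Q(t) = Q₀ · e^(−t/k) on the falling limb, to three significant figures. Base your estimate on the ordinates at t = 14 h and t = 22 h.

k ≈ 9.25 h

On the falling limb, Q drops from 247 to 104 m³/s between t = 14 h and t = 22 h (Δt = 8 h).
k = −Δt / ln(Q₂/Q₁) = −8 / ln(104/247) = 9.25 h.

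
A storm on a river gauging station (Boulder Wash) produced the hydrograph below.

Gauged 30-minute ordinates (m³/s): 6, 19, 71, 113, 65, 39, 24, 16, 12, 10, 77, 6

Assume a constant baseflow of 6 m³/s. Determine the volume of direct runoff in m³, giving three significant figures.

V ≈ 6.95 × 10^5 m³

Direct-runoff ordinates (Q − Q_b): 0.0, 13.0, 65.0, 107.0, 59.0, 33.0, 18.0, 10.0, 6.0, 4.0, 71.0, 0.0 m³/s.
ΣQ_DR = 386.0 m³/s.
With Δt = 0.5 h = 1800 s, V = ΣQ_DR · Δt = 386.0 × 1800 = 6.95 × 10^5 m³.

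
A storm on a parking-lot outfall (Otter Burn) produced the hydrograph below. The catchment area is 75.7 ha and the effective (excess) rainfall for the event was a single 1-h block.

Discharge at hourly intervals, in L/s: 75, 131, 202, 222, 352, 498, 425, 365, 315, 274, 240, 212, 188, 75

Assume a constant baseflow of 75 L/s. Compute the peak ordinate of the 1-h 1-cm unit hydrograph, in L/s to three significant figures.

U_p ≈ 352 L/s

Direct runoff: 0.0, 56.0, 127.0, 147.0, 277.0, 423.0, 350.0, 290.0, 240.0, 199.0, 165.0, 137.0, 113.0, 0.0 L/s; ΣQ_DR = 2524 L/s, peak = 423.0 L/s.
Runoff depth d = ΣQ_DR·Δt / A = 2524 × 3600 / (75.7 ha) = 12.00 mm.
The 1-cm UH is the DRH scaled by (10 mm)/d, so U_p = 423.0 × 10/12.00 = 352 L/s.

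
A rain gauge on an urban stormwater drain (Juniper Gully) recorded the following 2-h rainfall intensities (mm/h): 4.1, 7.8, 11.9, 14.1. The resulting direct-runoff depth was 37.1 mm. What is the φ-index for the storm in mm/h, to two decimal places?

φ ≈ 5.08 mm/h

Only the 3 blocks with intensity above φ contribute runoff: 7.8, 11.9, 14.1 mm/h.
Σ(I−φ)·Δt = d  ⇒  (7.8+11.9+14.1 − 3φ)·2 = 37.1
φ = (33.80 − 37.1/2) / 3 = 5.08 mm/h.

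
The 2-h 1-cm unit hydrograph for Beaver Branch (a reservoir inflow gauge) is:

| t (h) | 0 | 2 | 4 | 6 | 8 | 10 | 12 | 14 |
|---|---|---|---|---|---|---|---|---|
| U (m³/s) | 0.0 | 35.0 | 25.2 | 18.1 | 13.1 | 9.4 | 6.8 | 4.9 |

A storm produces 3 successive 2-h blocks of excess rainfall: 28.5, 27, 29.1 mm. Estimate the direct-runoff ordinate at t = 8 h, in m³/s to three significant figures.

By discrete convolution, Q_j = Σ (P_i / 10 mm) · U_{j−i}.
At t = 8 h (j=4): Q = (28.5/10)·13.1 + (27/10)·18.1 + (29.1/10)·25.2 = 160 m³/s.

Q ≈ 160 m³/s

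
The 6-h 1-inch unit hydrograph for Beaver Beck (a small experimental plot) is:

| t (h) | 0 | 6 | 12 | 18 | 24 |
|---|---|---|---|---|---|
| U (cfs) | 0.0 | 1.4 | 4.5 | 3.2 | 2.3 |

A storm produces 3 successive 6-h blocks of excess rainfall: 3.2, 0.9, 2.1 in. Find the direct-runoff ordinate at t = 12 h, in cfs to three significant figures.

Q ≈ 15.7 cfs

By discrete convolution, Q_j = Σ (P_i / 1 in) · U_{j−i}.
At t = 12 h (j=2): Q = (3.2/1)·4.5 + (0.9/1)·1.4 + (2.1/1)·0.0 = 15.7 cfs.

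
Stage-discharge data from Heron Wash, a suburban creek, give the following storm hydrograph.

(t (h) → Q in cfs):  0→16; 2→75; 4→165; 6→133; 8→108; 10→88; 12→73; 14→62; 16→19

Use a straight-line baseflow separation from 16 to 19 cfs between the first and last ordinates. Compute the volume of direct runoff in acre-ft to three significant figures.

V ≈ 96.1 acre-ft

Direct-runoff ordinates (Q − Q_b): 0.00, 58.62, 148.25, 115.88, 90.50, 70.12, 54.75, 43.38, 0.00 cfs.
ΣQ_DR = 581.5 cfs.
With Δt = 2 h = 7200 s, V = ΣQ_DR · Δt = 581.5 × 7200 = 4.19 × 10^6 ft³ = 96.1 acre-ft.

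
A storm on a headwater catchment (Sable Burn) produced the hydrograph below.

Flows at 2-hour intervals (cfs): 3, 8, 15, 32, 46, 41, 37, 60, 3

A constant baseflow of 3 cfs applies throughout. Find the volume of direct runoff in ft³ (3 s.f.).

Direct-runoff ordinates (Q − Q_b): 0.0, 5.0, 12.0, 29.0, 43.0, 38.0, 34.0, 57.0, 0.0 cfs.
ΣQ_DR = 218.0 cfs.
With Δt = 2 h = 7200 s, V = ΣQ_DR · Δt = 218.0 × 7200 = 1.57 × 10^6 ft³.

V ≈ 1.57 × 10^6 ft³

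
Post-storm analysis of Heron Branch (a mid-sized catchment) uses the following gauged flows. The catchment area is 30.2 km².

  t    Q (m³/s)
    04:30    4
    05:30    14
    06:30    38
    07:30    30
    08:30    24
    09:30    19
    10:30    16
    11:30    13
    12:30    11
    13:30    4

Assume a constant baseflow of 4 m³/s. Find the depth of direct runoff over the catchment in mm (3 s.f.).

d ≈ 15.9 mm

Direct runoff: 0.0, 10.0, 34.0, 26.0, 20.0, 15.0, 12.0, 9.0, 7.0, 0.0 m³/s; ΣQ_DR = 133.0 m³/s.
V = ΣQ_DR · Δt = 133.0 × 3600 s = 4.788 × 10^5 m³.
Over A = 30.2 km², depth = V / A = 15.9 mm.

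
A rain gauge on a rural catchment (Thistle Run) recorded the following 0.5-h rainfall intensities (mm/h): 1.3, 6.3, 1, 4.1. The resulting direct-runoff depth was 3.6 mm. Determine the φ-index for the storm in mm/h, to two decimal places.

φ ≈ 1.60 mm/h

Only the 2 blocks with intensity above φ contribute runoff: 6.3, 4.1 mm/h.
Σ(I−φ)·Δt = d  ⇒  (6.3+4.1 − 2φ)·0.5 = 3.6
φ = (10.40 − 3.6/0.5) / 2 = 1.60 mm/h.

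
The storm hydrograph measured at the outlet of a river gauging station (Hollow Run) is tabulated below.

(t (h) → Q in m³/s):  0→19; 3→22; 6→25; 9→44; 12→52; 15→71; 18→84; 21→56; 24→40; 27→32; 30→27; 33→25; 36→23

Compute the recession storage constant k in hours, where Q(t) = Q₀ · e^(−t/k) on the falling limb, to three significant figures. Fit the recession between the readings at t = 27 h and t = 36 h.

On the falling limb, Q drops from 32 to 23 m³/s between t = 27 h and t = 36 h (Δt = 9 h).
k = −Δt / ln(Q₂/Q₁) = −9 / ln(23/32) = 27.3 h.

k ≈ 27.3 h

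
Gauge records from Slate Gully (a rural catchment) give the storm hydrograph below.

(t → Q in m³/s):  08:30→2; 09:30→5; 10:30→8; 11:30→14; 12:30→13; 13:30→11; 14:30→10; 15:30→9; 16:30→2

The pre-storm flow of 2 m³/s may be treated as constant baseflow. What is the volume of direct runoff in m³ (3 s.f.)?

V ≈ 2.02 × 10^5 m³

Direct-runoff ordinates (Q − Q_b): 0.0, 3.0, 6.0, 12.0, 11.0, 9.0, 8.0, 7.0, 0.0 m³/s.
ΣQ_DR = 56.00 m³/s.
With Δt = 1 h = 3600 s, V = ΣQ_DR · Δt = 56.00 × 3600 = 2.02 × 10^5 m³.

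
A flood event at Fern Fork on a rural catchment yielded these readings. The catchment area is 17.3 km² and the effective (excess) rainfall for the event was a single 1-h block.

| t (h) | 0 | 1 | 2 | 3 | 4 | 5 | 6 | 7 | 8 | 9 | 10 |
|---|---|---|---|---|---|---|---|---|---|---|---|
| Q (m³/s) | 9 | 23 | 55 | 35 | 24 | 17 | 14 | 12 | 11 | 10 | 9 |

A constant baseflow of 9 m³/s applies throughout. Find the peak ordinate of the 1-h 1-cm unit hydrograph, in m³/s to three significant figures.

Direct runoff: 0.0, 14.0, 46.0, 26.0, 15.0, 8.0, 5.0, 3.0, 2.0, 1.0, 0.0 m³/s; ΣQ_DR = 120.0 m³/s, peak = 46.0 m³/s.
Runoff depth d = ΣQ_DR·Δt / A = 120.0 × 3600 / (17.3 km²) = 24.97 mm.
The 1-cm UH is the DRH scaled by (10 mm)/d, so U_p = 46.0 × 10/24.97 = 18.4 m³/s.

U_p ≈ 18.4 m³/s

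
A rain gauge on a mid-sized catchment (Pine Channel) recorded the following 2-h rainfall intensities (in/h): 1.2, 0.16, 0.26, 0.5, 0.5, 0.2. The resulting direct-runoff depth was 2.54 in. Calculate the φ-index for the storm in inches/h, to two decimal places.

Only the 3 blocks with intensity above φ contribute runoff: 1.2, 0.5, 0.5 in/h.
Σ(I−φ)·Δt = d  ⇒  (1.2+0.5+0.5 − 3φ)·2 = 2.54
φ = (2.200 − 2.54/2) / 3 = 0.31 in/h.

φ ≈ 0.31 in/h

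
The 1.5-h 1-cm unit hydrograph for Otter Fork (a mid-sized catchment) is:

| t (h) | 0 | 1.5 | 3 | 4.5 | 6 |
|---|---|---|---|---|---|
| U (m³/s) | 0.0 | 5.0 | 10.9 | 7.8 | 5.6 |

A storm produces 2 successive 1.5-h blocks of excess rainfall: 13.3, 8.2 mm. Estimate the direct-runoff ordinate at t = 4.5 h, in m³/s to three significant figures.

By discrete convolution, Q_j = Σ (P_i / 10 mm) · U_{j−i}.
At t = 4.5 h (j=3): Q = (13.3/10)·7.8 + (8.2/10)·10.9 = 19.3 m³/s.

Q ≈ 19.3 m³/s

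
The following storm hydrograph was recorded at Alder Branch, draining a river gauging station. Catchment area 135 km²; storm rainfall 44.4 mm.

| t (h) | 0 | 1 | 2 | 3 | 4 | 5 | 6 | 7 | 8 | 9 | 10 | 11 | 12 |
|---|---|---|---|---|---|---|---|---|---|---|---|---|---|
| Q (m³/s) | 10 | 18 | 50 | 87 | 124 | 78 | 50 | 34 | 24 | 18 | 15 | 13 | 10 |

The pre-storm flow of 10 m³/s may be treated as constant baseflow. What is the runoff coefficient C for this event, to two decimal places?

ΣQ_DR = 401.0 m³/s; V = ΣQ_DR·Δt = 1.444 × 10^6 m³.
Runoff depth d = V / A = 10.69 mm.
C = d / P = 10.69 / 44.4 = 0.24.

C ≈ 0.24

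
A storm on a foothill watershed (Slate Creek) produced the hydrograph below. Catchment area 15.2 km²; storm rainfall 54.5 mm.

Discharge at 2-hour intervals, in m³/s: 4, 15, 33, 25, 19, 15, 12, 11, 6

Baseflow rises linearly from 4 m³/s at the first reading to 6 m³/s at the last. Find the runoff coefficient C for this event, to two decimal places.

C ≈ 0.83

ΣQ_DR = 95.00 m³/s; V = ΣQ_DR·Δt = 6.840 × 10^5 m³.
Runoff depth d = V / A = 45.00 mm.
C = d / P = 45.00 / 54.5 = 0.83.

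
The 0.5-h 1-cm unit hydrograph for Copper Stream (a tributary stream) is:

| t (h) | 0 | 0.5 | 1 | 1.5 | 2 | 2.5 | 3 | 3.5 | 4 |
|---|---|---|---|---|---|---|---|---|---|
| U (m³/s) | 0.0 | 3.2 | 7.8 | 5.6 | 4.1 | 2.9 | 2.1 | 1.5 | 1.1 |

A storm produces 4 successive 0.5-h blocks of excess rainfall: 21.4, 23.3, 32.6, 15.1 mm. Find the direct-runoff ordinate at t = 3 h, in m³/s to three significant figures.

Q ≈ 33.1 m³/s

By discrete convolution, Q_j = Σ (P_i / 10 mm) · U_{j−i}.
At t = 3 h (j=6): Q = (21.4/10)·2.1 + (23.3/10)·2.9 + (32.6/10)·4.1 + (15.1/10)·5.6 = 33.1 m³/s.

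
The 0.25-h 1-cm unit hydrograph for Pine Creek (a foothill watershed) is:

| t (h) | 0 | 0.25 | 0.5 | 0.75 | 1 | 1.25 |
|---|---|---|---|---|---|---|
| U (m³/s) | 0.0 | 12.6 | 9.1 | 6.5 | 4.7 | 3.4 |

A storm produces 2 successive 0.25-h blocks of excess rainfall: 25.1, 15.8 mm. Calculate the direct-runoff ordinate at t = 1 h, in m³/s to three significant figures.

Q ≈ 22.1 m³/s

By discrete convolution, Q_j = Σ (P_i / 10 mm) · U_{j−i}.
At t = 1 h (j=4): Q = (25.1/10)·4.7 + (15.8/10)·6.5 = 22.1 m³/s.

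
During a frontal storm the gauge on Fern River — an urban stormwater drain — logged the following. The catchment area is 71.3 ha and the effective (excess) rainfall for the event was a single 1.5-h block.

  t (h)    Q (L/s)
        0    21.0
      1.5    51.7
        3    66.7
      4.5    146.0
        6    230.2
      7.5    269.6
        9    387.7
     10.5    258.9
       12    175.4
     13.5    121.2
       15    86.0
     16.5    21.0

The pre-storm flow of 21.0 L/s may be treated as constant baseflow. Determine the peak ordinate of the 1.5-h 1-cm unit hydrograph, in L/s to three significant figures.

U_p ≈ 306 L/s

Direct runoff: 0.0, 30.7, 45.7, 125.0, 209.2, 248.6, 366.7, 237.9, 154.4, 100.2, 65.0, 0.0 L/s; ΣQ_DR = 1583 L/s, peak = 366.7 L/s.
Runoff depth d = ΣQ_DR·Δt / A = 1583 × 5400 / (71.3 ha) = 11.99 mm.
The 1-cm UH is the DRH scaled by (10 mm)/d, so U_p = 366.7 × 10/11.99 = 306 L/s.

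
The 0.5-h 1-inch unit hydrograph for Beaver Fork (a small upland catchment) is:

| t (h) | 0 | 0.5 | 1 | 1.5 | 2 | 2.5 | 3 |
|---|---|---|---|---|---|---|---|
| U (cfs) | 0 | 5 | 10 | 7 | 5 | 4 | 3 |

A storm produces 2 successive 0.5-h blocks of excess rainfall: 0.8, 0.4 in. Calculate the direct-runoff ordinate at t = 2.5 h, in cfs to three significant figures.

By discrete convolution, Q_j = Σ (P_i / 1 in) · U_{j−i}.
At t = 2.5 h (j=5): Q = (0.8/1)·4 + (0.4/1)·5 = 5.20 cfs.

Q ≈ 5.20 cfs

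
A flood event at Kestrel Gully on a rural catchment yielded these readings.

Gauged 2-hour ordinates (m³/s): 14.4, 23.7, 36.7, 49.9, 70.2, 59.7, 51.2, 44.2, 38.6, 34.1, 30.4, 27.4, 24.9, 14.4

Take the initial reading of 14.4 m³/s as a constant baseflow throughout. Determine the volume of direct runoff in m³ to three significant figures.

Direct-runoff ordinates (Q − Q_b): 0.0, 9.3, 22.3, 35.5, 55.8, 45.3, 36.8, 29.8, 24.2, 19.7, 16.0, 13.0, 10.5, 0.0 m³/s.
ΣQ_DR = 318.2 m³/s.
With Δt = 2 h = 7200 s, V = ΣQ_DR · Δt = 318.2 × 7200 = 2.29 × 10^6 m³.

V ≈ 2.29 × 10^6 m³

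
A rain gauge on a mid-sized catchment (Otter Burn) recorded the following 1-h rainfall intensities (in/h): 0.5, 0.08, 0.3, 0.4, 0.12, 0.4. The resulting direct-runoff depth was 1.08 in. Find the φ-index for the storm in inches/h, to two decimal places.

φ ≈ 0.13 in/h

Only the 4 blocks with intensity above φ contribute runoff: 0.5, 0.3, 0.4, 0.4 in/h.
Σ(I−φ)·Δt = d  ⇒  (0.5+0.3+0.4+0.4 − 4φ)·1 = 1.08
φ = (1.600 − 1.08/1) / 4 = 0.13 in/h.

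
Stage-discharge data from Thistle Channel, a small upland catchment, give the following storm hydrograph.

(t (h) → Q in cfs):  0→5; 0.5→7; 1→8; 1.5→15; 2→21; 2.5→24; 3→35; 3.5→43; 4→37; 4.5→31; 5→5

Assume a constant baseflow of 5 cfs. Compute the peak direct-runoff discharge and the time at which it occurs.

Q_p = 38.0 cfs at t = 3.5 h

Subtracting baseflow gives direct-runoff ordinates: 0.0, 2.0, 3.0, 10.0, 16.0, 19.0, 30.0, 38.0, 32.0, 26.0, 0.0 cfs.
The maximum is 38.0 cfs, occurring at the reading for t = 3.5 h.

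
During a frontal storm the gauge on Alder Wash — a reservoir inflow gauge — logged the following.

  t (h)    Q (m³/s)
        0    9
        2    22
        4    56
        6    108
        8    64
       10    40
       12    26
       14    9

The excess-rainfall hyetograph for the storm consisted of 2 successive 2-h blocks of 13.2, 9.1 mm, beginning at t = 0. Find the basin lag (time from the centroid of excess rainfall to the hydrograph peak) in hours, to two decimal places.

t_L ≈ 4.18 h

Centroid of excess rainfall: t_c = Σ P_i·t̄_i / ΣP_i = 1.8161 h (block centres at 1, 3 h).
Hydrograph peak occurs at t = 6 h, so basin lag t_L = 6 − 1.8161 = 4.18 h.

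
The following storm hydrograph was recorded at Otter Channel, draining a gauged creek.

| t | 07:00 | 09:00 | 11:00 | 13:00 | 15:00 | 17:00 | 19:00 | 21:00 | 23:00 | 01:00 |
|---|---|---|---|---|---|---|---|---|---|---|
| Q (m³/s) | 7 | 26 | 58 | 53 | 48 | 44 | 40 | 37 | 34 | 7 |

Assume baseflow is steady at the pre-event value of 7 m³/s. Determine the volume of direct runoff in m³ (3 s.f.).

Direct-runoff ordinates (Q − Q_b): 0.0, 19.0, 51.0, 46.0, 41.0, 37.0, 33.0, 30.0, 27.0, 0.0 m³/s.
ΣQ_DR = 284.0 m³/s.
With Δt = 2 h = 7200 s, V = ΣQ_DR · Δt = 284.0 × 7200 = 2.04 × 10^6 m³.

V ≈ 2.04 × 10^6 m³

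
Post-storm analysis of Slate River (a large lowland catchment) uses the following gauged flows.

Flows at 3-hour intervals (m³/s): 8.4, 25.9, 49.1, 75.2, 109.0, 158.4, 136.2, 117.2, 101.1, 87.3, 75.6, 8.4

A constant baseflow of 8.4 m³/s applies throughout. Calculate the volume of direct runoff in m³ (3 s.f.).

Direct-runoff ordinates (Q − Q_b): 0.0, 17.5, 40.7, 66.8, 100.6, 150.0, 127.8, 108.8, 92.7, 78.9, 67.2, 0.0 m³/s.
ΣQ_DR = 851.0 m³/s.
With Δt = 3 h = 10800 s, V = ΣQ_DR · Δt = 851.0 × 10800 = 9.19 × 10^6 m³.

V ≈ 9.19 × 10^6 m³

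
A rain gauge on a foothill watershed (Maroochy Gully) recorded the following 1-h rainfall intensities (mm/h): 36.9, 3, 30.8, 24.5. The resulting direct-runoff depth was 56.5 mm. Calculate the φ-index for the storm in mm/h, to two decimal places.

φ ≈ 11.90 mm/h

Only the 3 blocks with intensity above φ contribute runoff: 36.9, 30.8, 24.5 mm/h.
Σ(I−φ)·Δt = d  ⇒  (36.9+30.8+24.5 − 3φ)·1 = 56.5
φ = (92.20 − 56.5/1) / 3 = 11.90 mm/h.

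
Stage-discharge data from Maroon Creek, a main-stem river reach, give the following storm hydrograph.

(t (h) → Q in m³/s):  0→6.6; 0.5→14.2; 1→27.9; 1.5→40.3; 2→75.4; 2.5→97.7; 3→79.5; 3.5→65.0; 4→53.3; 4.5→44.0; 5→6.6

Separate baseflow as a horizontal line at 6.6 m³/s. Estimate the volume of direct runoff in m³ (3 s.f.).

Direct-runoff ordinates (Q − Q_b): 0.0, 7.6, 21.3, 33.7, 68.8, 91.1, 72.9, 58.4, 46.7, 37.4, 0.0 m³/s.
ΣQ_DR = 437.9 m³/s.
With Δt = 0.5 h = 1800 s, V = ΣQ_DR · Δt = 437.9 × 1800 = 7.88 × 10^5 m³.

V ≈ 7.88 × 10^5 m³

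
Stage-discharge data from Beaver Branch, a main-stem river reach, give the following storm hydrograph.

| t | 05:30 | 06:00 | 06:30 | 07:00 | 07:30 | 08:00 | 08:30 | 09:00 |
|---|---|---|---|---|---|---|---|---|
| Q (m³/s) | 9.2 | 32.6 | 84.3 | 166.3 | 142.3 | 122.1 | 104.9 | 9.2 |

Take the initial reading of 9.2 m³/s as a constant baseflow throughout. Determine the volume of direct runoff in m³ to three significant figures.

V ≈ 1.08 × 10^6 m³

Direct-runoff ordinates (Q − Q_b): 0.0, 23.4, 75.1, 157.1, 133.1, 112.9, 95.7, 0.0 m³/s.
ΣQ_DR = 597.3 m³/s.
With Δt = 0.5 h = 1800 s, V = ΣQ_DR · Δt = 597.3 × 1800 = 1.08 × 10^6 m³.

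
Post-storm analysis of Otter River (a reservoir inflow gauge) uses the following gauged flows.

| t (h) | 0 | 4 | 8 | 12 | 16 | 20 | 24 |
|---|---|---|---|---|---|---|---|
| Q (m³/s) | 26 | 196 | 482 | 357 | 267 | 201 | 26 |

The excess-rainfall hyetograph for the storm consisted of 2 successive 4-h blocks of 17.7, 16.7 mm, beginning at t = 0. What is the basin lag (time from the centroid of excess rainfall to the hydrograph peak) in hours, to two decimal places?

Centroid of excess rainfall: t_c = Σ P_i·t̄_i / ΣP_i = 3.9419 h (block centres at 2, 6 h).
Hydrograph peak occurs at t = 8 h, so basin lag t_L = 8 − 3.9419 = 4.06 h.

t_L ≈ 4.06 h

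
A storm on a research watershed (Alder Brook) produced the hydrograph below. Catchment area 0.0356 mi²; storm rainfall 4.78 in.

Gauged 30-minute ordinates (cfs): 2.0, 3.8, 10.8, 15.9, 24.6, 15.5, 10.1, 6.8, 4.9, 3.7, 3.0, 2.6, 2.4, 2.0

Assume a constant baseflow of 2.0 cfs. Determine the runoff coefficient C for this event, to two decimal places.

C ≈ 0.36

ΣQ_DR = 80.10 cfs; V = ΣQ_DR·Δt = 1.442 × 10^5 ft³.
Runoff depth d = V / A = 1.743 in.
C = d / P = 1.743 / 4.78 = 0.36.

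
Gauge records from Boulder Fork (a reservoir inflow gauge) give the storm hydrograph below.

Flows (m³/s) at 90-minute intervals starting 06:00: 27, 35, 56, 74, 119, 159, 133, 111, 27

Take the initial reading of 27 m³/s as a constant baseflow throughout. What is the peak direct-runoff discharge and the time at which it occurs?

Q_p = 132.0 m³/s at t = 13:30

Subtracting baseflow gives direct-runoff ordinates: 0.0, 8.0, 29.0, 47.0, 92.0, 132.0, 106.0, 84.0, 0.0 m³/s.
The maximum is 132.0 m³/s, occurring at the reading for t = 13:30.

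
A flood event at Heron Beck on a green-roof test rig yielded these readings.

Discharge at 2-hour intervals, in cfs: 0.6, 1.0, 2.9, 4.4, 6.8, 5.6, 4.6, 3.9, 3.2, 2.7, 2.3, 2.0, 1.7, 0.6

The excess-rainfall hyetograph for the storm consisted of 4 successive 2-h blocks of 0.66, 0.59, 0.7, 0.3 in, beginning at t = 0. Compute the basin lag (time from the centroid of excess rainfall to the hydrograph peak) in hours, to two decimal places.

t_L ≈ 4.43 h

Centroid of excess rainfall: t_c = Σ P_i·t̄_i / ΣP_i = 3.5689 h (block centres at 1, 3, 5, 7 h).
Hydrograph peak occurs at t = 8 h, so basin lag t_L = 8 − 3.5689 = 4.43 h.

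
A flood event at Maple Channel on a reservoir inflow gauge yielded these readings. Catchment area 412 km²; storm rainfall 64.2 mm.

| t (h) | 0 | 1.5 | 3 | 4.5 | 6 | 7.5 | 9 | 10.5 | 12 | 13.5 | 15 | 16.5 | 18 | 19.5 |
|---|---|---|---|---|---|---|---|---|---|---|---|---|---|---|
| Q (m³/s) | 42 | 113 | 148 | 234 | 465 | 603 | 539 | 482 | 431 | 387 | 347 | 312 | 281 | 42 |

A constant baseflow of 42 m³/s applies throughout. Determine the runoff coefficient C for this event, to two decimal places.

C ≈ 0.78

ΣQ_DR = 3838 m³/s; V = ΣQ_DR·Δt = 2.073 × 10^7 m³.
Runoff depth d = V / A = 50.30 mm.
C = d / P = 50.30 / 64.2 = 0.78.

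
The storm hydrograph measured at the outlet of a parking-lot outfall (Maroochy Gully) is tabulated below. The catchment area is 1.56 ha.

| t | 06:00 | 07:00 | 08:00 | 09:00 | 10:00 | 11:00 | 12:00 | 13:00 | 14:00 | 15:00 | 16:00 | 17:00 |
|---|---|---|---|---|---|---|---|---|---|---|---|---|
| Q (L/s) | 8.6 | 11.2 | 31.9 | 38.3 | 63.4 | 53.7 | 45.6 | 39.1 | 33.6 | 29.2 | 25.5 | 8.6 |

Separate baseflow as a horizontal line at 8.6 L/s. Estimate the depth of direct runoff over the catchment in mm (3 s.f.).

d ≈ 65.9 mm

Direct runoff: 0.0, 2.6, 23.3, 29.7, 54.8, 45.1, 37.0, 30.5, 25.0, 20.6, 16.9, 0.0 L/s; ΣQ_DR = 285.5 L/s.
V = ΣQ_DR · Δt = 285.5 × 3600 s = 1.028 × 10^6 L.
Over A = 1.56 ha, depth = V / A = 65.9 mm.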